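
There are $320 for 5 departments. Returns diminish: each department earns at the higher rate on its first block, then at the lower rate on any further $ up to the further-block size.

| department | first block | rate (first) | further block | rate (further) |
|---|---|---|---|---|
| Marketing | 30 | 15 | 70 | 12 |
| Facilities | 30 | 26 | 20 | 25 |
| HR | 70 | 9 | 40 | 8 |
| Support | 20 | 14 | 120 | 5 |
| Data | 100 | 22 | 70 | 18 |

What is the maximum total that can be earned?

6070

Order all 10 blocks by rate: Facilities/tier1 26 > Facilities/tier2 25 > Data/tier1 22 > Data/tier2 18 > Marketing/tier1 15 > Support/tier1 14 > Marketing/tier2 12 > HR/tier1 9 > HR/tier2 8 > Support/tier2 5.
Facilities/tier1 (26): +30 → 290 left.
Facilities/tier2 (25): +20 → 270 left.
Data/tier1 (22): +100 → 170 left.
Data/tier2 (18): +70 → 100 left.
Fill Marketing tier1 block (30 at 15) → 70 left.
Support tier1 at 14: fill all 20 → 50 left.
Marketing tier2 at 12: only 50 left, fill 50.
Total = 26×30 + 25×20 + 22×100 + 18×70 + 15×30 + 14×20 + 12×50 = 6070.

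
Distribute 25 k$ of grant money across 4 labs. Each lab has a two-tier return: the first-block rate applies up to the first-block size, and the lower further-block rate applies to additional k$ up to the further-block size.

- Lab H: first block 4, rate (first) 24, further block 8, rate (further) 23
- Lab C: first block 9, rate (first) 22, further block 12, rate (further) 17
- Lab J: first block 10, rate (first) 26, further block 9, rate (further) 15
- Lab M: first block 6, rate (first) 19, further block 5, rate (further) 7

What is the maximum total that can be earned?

606

Rank every tier by rate: Lab J/first 26 > Lab H/first 24 > Lab H/second 23 > Lab C/first 22 > Lab M/first 19 > Lab C/second 17 > Lab J/second 15 > Lab M/second 7.
Lab J first at 26: fill all 10 ; 15 left.
Lab H/first (24): +4 ; 11 left.
Lab H second at 23: fill all 8 ; 3 left.
Lab C first at 22: only 3 left, fill 3.
Total = 26×10 + 24×4 + 23×8 + 22×3 = 606.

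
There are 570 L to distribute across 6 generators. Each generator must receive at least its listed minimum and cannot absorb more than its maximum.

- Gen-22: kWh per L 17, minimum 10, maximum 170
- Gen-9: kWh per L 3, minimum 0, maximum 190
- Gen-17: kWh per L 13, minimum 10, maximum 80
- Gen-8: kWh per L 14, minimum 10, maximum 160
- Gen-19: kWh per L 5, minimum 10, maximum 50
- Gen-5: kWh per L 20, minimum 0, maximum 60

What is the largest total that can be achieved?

Meeting every minimum uses 10+0+10+10+10+0 = 40 L, leaving 530.
Highest kWh per L first: Gen-5 20 > Gen-22 17 > Gen-8 14 > Gen-17 13 > Gen-19 5 > Gen-9 3.
Give Gen-5 60 more to hit its cap of 60 → 470 left.
Give Gen-22 160 more to hit its cap of 170 → 310 left.
Gen-8 takes 150 more to reach its cap of 160 → 160 left.
Gen-17: +70 to 80 (cap) → 90 left.
Gen-19: +40 to 50 (cap) → 50 left.
Gen-9: +50 (room for 190) → 50. Pool exhausted.
Total = 17×170 + 3×50 + 13×80 + 14×160 + 5×50 + 20×60 = 7770.

7770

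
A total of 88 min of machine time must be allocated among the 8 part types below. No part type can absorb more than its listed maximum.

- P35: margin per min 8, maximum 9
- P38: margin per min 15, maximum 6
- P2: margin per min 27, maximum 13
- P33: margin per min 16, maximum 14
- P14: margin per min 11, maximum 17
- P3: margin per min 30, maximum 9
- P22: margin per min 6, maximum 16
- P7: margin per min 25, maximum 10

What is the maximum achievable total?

1504

Rank by margin per min: P3 30 > P2 27 > P7 25 > P33 16 > P38 15 > P14 11 > P35 8 > P22 6.
P3 takes 9 to reach its cap of 9 → 79 left.
P2 takes 13 to reach its cap of 13 → 66 left.
P7 takes 10 to reach its cap of 10 → 56 left.
Give P33 14 to hit its cap of 14 → 42 left.
Give P38 6 to hit its cap of 6 → 36 left.
Give P14 17 to hit its cap of 17 → 19 left.
P35 takes 9 to reach its cap of 9 → 10 left.
Only 10 left; P22 takes them to reach 10.
Total = 8×9 + 15×6 + 27×13 + 16×14 + 11×17 + 30×9 + 6×10 + 25×10 = 1504.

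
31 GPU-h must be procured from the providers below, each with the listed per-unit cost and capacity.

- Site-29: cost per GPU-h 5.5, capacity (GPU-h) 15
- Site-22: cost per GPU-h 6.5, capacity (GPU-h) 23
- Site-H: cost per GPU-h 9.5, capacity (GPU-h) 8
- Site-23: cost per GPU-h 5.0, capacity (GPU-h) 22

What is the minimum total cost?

Use providers in increasing cost order.
Site-23 (5.0): use full 22 → 9 GPU-h to go.
Site-29 (5.5): take the remaining 9 → done.
Site-22, Site-H: unused.
Cost = 22×5.0 + 9×5.5 = 159.5.

159.5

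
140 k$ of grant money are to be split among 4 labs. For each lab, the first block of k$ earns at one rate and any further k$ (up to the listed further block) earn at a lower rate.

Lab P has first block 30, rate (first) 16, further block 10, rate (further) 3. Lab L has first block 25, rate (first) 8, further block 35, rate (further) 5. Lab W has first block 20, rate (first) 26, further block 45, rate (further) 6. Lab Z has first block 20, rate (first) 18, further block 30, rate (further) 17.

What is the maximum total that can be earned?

2160

Order all 8 blocks by rate: Lab W/T1 26 > Lab Z/T1 18 > Lab Z/T2 17 > Lab P/T1 16 > Lab L/T1 8 > Lab W/T2 6 > Lab L/T2 5 > Lab P/T2 3.
Lab W/T1 (26): +20 — 120 left.
Lab Z T1 at 18: fill all 20 — 100 left.
Fill Lab Z T2 block (30 at 17) — 70 left.
Lab P/T1 (16): +30 — 40 left.
Lab L/T1 (8): +25 — 15 left.
15 remain; put them into Lab W T2 at 6.
Total = 26×20 + 18×20 + 17×30 + 16×30 + 8×25 + 6×15 = 2160.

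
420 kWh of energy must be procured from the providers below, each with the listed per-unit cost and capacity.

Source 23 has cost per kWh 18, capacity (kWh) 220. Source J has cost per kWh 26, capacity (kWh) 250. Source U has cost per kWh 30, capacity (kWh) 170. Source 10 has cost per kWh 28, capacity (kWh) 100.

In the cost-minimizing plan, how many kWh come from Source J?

200

Use providers in increasing cost order.
Source 23 at 18: take all 220 kWh ; 200 still needed.
Source J at 26: take 200 of its 250 ; requirement met.
Source 10, Source U: unused.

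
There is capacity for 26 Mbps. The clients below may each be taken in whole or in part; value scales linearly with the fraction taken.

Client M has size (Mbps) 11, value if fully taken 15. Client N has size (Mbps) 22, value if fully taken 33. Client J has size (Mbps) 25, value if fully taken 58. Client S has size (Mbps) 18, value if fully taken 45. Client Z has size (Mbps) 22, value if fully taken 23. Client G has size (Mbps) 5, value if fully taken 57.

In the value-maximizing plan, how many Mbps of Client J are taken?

3

Rank by value-to-size ratio: Client G 57/5≈11.4, Client S 45/18≈2.5, Client J 58/25≈2.32, Client N 33/22≈1.5, Client M 15/11≈1.36, Client Z 23/22≈1.05.
Client G: take in full, 5 Mbps for value 57 ; 21 left.
All 18 Mbps of Client S fit (value 45) ; 3 remain.
Fill the last 3 Mbps with part of Client J: 3/25 of it earns 6.96.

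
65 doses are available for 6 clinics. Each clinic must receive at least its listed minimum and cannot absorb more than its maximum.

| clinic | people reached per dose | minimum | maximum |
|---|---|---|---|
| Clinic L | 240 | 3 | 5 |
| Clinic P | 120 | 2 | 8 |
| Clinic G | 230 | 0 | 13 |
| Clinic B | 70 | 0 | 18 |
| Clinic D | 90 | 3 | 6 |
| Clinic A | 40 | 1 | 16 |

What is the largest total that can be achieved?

7550

Meeting every minimum uses 3+2+0+0+3+1 = 9 doses, leaving 56.
Highest people reached per dose first: Clinic L 240 > Clinic G 230 > Clinic P 120 > Clinic D 90 > Clinic B 70 > Clinic A 40.
Give Clinic L 2 more to hit its cap of 5 — 54 left.
Give Clinic G 13 more to hit its cap of 13 — 41 left.
Give Clinic P 6 more to hit its cap of 8 — 35 left.
Clinic D takes 3 more to reach its cap of 6 — 32 left.
Clinic B: +18 to 18 (cap) — 14 left.
Clinic A: +14 (room for 15) → 15. Pool exhausted.
Total = 240×5 + 120×8 + 230×13 + 70×18 + 90×6 + 40×15 = 7550.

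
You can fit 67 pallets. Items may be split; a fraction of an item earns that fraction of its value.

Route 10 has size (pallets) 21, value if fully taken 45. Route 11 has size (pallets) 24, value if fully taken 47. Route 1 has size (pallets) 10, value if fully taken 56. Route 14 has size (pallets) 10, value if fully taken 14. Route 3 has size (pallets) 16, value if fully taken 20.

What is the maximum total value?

164.5

Sort by value density: Route 1 56/10≈5.6, Route 10 45/21≈2.14, Route 11 47/24≈1.96, Route 14 14/10≈1.4, Route 3 20/16≈1.25.
All 10 pallets of Route 1 fit (value 56) ; 57 remain.
Take all of Route 10 (21 pallets, value 45) ; 36 pallets left.
All 24 pallets of Route 11 fit (value 47) ; 12 remain.
All 10 pallets of Route 14 fit (value 14) ; 2 remain.
2 pallets left: a 2/16 share of Route 3 gives 20×2/16 = 2.5.
Total value = 164.5.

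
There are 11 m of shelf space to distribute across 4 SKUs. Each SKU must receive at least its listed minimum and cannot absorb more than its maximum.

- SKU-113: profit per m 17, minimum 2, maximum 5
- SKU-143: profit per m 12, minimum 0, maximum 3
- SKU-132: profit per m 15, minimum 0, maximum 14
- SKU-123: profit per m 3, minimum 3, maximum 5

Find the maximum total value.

Meeting every minimum uses 2+0+0+3 = 5 m, leaving 6.
Order the SKUs by profit per m: SKU-113 17 > SKU-132 15 > SKU-143 12 > SKU-123 3.
Give SKU-113 3 more to hit its cap of 5 → 3 left.
Only 3 left; SKU-132 takes them to reach 3.
Total = 17×5 + 15×3 + 3×3 = 139.

139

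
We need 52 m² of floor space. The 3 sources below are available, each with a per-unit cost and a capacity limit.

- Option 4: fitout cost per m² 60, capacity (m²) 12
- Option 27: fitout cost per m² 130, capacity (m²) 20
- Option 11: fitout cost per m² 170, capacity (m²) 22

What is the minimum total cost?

Fill from the cheapest source first.
Take 12 from Option 4 at 60 ; need 40 more.
Option 27 at 130: take all 20 m² ; 20 still needed.
Take 20 from Option 11 at 170 to finish.
Cost = 12×60 + 20×130 + 20×170 = 6720.

6720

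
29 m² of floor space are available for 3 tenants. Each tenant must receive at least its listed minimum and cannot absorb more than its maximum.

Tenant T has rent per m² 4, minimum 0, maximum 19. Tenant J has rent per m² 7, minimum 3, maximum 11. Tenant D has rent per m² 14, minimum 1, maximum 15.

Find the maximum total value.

Meeting every minimum uses 0+3+1 = 4 m², leaving 25.
Highest rent per m² first: Tenant D 14 > Tenant J 7 > Tenant T 4.
Give Tenant D 14 more to hit its cap of 15 ; 11 left.
Tenant J: +8 to 11 (cap) ; 3 left.
Only 3 left; Tenant T takes them to reach 3.
Total = 4×3 + 7×11 + 14×15 = 299.

299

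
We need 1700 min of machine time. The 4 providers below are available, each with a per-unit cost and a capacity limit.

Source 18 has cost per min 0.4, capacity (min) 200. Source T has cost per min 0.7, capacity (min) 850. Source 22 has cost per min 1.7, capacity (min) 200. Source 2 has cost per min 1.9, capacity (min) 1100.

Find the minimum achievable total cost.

1870

Cheapest first:
Source 18 (0.4): use full 200 — 1500 min to go.
Take 850 from Source T at 0.7 — need 650 more.
Source 22 (1.7): use full 200 — 450 min to go.
Take 450 from Source 2 at 1.9 to finish.
Cost = 200×0.4 + 850×0.7 + 200×1.7 + 450×1.9 = 1870.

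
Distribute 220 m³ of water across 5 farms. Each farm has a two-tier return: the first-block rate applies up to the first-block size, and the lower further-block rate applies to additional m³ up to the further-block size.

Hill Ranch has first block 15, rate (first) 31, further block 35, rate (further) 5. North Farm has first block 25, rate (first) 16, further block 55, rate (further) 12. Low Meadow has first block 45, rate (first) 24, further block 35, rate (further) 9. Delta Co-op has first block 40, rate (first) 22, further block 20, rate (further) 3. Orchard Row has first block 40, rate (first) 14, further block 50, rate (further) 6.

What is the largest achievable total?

Rank every tier by rate: Hill Ranch/first 31 > Low Meadow/first 24 > Delta Co-op/first 22 > North Farm/first 16 > Orchard Row/first 14 > North Farm/second 12 > Low Meadow/second 9 > Orchard Row/second 6 > Hill Ranch/second 5 > Delta Co-op/second 3.
Hill Ranch first at 31: fill all 15 — 205 left.
Low Meadow/first (24): +45 — 160 left.
Delta Co-op first at 22: fill all 40 — 120 left.
Fill North Farm first block (25 at 16) — 95 left.
Orchard Row/first (14): +40 — 55 left.
Fill North Farm second block (55 at 12) — 0 left.
Total = 31×15 + 24×45 + 22×40 + 16×25 + 14×40 + 12×55 = 4045.

4045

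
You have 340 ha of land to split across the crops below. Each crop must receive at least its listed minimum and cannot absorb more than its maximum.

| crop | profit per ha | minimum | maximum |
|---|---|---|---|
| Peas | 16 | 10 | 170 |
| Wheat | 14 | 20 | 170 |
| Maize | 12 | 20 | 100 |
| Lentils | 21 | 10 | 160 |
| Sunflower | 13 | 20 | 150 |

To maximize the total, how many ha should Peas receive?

Meeting every minimum uses 10+20+20+10+20 = 80 ha, leaving 260.
Rank by profit per ha: Lentils 21 > Peas 16 > Wheat 14 > Sunflower 13 > Maize 12.
Lentils takes 150 more to reach its cap of 160 — 110 left.
Peas: +110 (room for 160) → 120. Pool exhausted.

120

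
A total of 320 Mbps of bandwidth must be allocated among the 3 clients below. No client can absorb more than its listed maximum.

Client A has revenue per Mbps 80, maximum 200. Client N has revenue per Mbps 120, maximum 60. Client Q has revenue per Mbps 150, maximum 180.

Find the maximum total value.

Highest revenue per Mbps first: Client Q 150 > Client N 120 > Client A 80.
Client Q: +180 to 180 (cap) → 140 left.
Give Client N 60 to hit its cap of 60 → 80 left.
Client A has room for 200 but only 80 remain, so it gets 80.
Total = 80×80 + 120×60 + 150×180 = 40600.

40600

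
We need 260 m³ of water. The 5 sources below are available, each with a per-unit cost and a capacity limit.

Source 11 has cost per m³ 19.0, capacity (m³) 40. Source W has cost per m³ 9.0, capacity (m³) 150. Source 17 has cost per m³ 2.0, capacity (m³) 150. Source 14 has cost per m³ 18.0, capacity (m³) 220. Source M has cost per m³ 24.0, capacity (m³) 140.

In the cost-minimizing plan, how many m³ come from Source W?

110

Cheapest first:
Source 17 at 2.0: take all 150 m³ ; 110 still needed.
Source W (9.0): take the remaining 110 ; done.
Source 14, Source 11, Source M: unused.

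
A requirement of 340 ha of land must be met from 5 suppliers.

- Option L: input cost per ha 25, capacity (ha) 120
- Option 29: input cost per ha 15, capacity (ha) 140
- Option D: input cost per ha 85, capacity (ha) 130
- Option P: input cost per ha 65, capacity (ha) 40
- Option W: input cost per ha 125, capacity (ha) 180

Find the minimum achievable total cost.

Fill from the cheapest supplier first.
Option 29 (15): use full 140 — 200 ha to go.
Take 120 from Option L at 25 — need 80 more.
Option P at 65: take all 40 ha — 40 still needed.
Take 40 from Option D at 85 to finish.
Option W: unused.
Cost = 140×15 + 120×25 + 40×65 + 40×85 = 11100.

11100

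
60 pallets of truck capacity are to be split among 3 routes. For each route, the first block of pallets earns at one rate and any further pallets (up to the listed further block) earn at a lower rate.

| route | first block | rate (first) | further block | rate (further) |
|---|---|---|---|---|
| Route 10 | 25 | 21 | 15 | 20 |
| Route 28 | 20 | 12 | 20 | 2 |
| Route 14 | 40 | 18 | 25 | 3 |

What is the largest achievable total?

Rank every tier by rate: Route 10/first 21 > Route 10/second 20 > Route 14/first 18 > Route 28/first 12 > Route 14/second 3 > Route 28/second 2.
Fill Route 10 first block (25 at 21) ; 35 left.
Route 10 second at 20: fill all 15 ; 20 left.
Route 14/first: +20 of 40 at 18; pool empty.
Total = 21×25 + 20×15 + 18×20 = 1185.

1185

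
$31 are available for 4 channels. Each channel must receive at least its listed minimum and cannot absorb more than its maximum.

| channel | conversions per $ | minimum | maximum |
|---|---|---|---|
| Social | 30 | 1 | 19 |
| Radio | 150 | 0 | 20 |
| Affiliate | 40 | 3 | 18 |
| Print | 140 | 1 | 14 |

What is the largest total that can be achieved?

Meeting every minimum uses 1+0+3+1 = 5 $, leaving 26.
Highest conversions per $ first: Radio 150 > Print 140 > Affiliate 40 > Social 30.
Radio takes 20 more to reach its cap of 20 ; 6 left.
Only 6 left; Print takes them to reach 7.
Total = 30×1 + 150×20 + 40×3 + 140×7 = 4130.

4130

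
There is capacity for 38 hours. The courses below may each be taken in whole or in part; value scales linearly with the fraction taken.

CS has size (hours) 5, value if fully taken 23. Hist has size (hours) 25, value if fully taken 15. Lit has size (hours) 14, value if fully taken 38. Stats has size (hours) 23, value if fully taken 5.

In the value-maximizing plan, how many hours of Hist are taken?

Best value per unit of size first: CS 23/5≈4.6, Lit 38/14≈2.71, Hist 15/25≈0.6, Stats 5/23≈0.217.
CS: take in full, 5 hours for value 23 ; 33 left.
Take all of Lit (14 hours, value 38) ; 19 hours left.
19 hours left: a 19/25 share of Hist gives 15×19/25 = 11.4.

19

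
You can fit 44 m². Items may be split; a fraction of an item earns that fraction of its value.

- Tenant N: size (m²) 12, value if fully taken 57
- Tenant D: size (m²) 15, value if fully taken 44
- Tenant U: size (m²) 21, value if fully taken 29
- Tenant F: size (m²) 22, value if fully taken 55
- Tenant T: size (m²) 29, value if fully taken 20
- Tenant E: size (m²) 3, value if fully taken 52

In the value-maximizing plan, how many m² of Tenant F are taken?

14

Sort by value density: Tenant E 52/3≈17.3, Tenant N 57/12≈4.75, Tenant D 44/15≈2.93, Tenant F 55/22≈2.5, Tenant U 29/21≈1.38, Tenant T 20/29≈0.69.
Tenant E: take in full, 3 m² for value 52 ; 41 left.
All 12 m² of Tenant N fit (value 57) ; 29 remain.
Take all of Tenant D (15 m², value 44) ; 14 m² left.
Only 14 m² remain; take 14/22 of Tenant F for value 55×14/22 = 35.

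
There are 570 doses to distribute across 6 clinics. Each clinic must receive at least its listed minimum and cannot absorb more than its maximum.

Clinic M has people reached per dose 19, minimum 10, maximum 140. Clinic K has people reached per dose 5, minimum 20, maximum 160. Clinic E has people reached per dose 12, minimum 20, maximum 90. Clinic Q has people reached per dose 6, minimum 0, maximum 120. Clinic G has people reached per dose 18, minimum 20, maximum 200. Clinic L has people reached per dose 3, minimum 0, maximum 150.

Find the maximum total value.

Meeting every minimum uses 10+20+20+0+20+0 = 70 doses, leaving 500.
Order the clinics by people reached per dose: Clinic M 19 > Clinic G 18 > Clinic E 12 > Clinic Q 6 > Clinic K 5 > Clinic L 3.
Clinic M: +130 to 140 (cap) → 370 left.
Give Clinic G 180 more to hit its cap of 200 → 190 left.
Clinic E: +70 to 90 (cap) → 120 left.
Give Clinic Q 120 more to hit its cap of 120 → 0 left.
Total = 19×140 + 5×20 + 12×90 + 6×120 + 18×200 = 8160.

8160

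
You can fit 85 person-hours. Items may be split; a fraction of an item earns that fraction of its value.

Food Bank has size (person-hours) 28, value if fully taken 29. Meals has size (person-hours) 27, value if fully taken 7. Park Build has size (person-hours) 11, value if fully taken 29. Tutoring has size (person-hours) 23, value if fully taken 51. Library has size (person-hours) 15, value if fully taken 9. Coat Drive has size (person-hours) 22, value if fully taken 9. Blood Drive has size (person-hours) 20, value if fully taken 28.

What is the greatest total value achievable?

138.8

Rank by value-to-size ratio: Park Build 29/11≈2.64, Tutoring 51/23≈2.22, Blood Drive 28/20≈1.4, Food Bank 29/28≈1.04, Library 9/15≈0.6, Coat Drive 9/22≈0.409, Meals 7/27≈0.259.
All 11 person-hours of Park Build fit (value 29) ; 74 remain.
Tutoring: take in full, 23 person-hours for value 51 ; 51 left.
Take all of Blood Drive (20 person-hours, value 28) ; 31 person-hours left.
All 28 person-hours of Food Bank fit (value 29) ; 3 remain.
Only 3 person-hours remain; take 3/15 of Library for value 9×3/15 = 1.8.
Total value = 138.8.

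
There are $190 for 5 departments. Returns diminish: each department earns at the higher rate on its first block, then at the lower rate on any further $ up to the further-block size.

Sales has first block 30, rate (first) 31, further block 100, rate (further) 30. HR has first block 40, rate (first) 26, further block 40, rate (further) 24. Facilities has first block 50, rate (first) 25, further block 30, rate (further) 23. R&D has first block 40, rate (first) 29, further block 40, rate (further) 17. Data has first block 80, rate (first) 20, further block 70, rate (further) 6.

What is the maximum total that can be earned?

Order all 10 blocks by rate: Sales/tier1 31 > Sales/tier2 30 > R&D/tier1 29 > HR/tier1 26 > Facilities/tier1 25 > HR/tier2 24 > Facilities/tier2 23 > Data/tier1 20 > R&D/tier2 17 > Data/tier2 6.
Sales/tier1 (31): +30 — 160 left.
Sales/tier2 (30): +100 — 60 left.
R&D tier1 at 29: fill all 40 — 20 left.
HR tier1 at 26: only 20 left, fill 20.
Total = 31×30 + 30×100 + 29×40 + 26×20 = 5610.

5610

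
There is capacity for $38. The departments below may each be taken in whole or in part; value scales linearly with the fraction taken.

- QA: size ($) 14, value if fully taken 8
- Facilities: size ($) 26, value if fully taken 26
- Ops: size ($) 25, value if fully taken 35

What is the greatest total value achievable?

48

Best value per unit of size first: Ops 35/25≈1.4, Facilities 26/26≈1, QA 8/14≈0.571.
Ops: take in full, 25 $ for value 35 → 13 left.
Only 13 $ remain; take 13/26 of Facilities for value 26×13/26 = 13.
Total value = 48.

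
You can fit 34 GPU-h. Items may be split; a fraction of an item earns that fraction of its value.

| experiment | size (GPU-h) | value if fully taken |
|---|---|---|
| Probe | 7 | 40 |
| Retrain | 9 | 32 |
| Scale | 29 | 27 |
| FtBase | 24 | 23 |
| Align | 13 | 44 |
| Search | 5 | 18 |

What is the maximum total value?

134

Best value per unit of size first: Probe 40/7≈5.71, Search 18/5≈3.6, Retrain 32/9≈3.56, Align 44/13≈3.38, FtBase 23/24≈0.958, Scale 27/29≈0.931.
All 7 GPU-h of Probe fit (value 40) — 27 remain.
Search: take in full, 5 GPU-h for value 18 — 22 left.
Retrain: take in full, 9 GPU-h for value 32 — 13 left.
Take all of Align (13 GPU-h, value 44) — 0 GPU-h left.
Total value = 134.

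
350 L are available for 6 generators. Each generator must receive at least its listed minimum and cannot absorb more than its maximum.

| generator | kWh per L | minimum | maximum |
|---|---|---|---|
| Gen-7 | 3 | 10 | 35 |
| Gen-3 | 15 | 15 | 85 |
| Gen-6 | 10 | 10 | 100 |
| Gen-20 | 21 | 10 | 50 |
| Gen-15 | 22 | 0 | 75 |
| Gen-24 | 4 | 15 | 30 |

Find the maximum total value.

5125

Meeting every minimum uses 10+15+10+10+0+15 = 60 L, leaving 290.
Rank by kWh per L: Gen-15 22 > Gen-20 21 > Gen-3 15 > Gen-6 10 > Gen-24 4 > Gen-7 3.
Give Gen-15 75 more to hit its cap of 75 — 215 left.
Give Gen-20 40 more to hit its cap of 50 — 175 left.
Gen-3 takes 70 more to reach its cap of 85 — 105 left.
Give Gen-6 90 more to hit its cap of 100 — 15 left.
Give Gen-24 15 more to hit its cap of 30 — 0 left.
Total = 3×10 + 15×85 + 10×100 + 21×50 + 22×75 + 4×30 = 5125.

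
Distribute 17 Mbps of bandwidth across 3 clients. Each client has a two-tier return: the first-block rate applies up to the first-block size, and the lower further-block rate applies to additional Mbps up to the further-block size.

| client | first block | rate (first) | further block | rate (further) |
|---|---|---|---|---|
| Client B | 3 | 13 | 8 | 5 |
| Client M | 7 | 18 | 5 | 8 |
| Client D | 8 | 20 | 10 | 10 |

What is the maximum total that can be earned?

Order all 6 blocks by rate: Client D/T1 20 > Client M/T1 18 > Client B/T1 13 > Client D/T2 10 > Client M/T2 8 > Client B/T2 5.
Client D/T1 (20): +8 — 9 left.
Fill Client M T1 block (7 at 18) — 2 left.
Client B/T1: +2 of 3 at 13; pool empty.
Total = 20×8 + 18×7 + 13×2 = 312.

312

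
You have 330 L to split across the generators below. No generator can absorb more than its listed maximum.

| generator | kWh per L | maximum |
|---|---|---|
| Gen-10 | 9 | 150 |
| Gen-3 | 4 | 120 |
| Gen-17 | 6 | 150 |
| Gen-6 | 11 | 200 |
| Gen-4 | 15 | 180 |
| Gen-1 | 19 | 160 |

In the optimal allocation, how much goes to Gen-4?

Highest kWh per L first: Gen-1 19 > Gen-4 15 > Gen-6 11 > Gen-10 9 > Gen-17 6 > Gen-3 4.
Gen-1 takes 160 to reach its cap of 160 → 170 left.
Gen-4: +170 (room for 180) → 170. Pool exhausted.

170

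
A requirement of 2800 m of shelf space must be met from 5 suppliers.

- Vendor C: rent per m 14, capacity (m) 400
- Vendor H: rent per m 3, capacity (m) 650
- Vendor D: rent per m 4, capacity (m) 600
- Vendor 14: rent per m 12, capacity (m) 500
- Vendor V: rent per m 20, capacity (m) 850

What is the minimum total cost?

28950

Use suppliers in increasing cost order.
Vendor H at 3: take all 650 m → 2150 still needed.
Vendor D (4): use full 600 → 1550 m to go.
Vendor 14 at 12: take all 500 m → 1050 still needed.
Vendor C at 14: take all 400 m → 650 still needed.
Take 650 from Vendor V at 20 to finish.
Cost = 650×3 + 600×4 + 500×12 + 400×14 + 650×20 = 28950.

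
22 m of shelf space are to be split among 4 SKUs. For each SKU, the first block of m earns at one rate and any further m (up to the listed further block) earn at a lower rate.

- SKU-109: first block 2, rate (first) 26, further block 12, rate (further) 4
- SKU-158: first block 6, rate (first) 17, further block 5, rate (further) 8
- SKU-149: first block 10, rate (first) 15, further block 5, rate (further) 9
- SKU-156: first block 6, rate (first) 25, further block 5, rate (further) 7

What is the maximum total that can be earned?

424

Rank every tier by rate: SKU-109/first 26 > SKU-156/first 25 > SKU-158/first 17 > SKU-149/first 15 > SKU-149/second 9 > SKU-158/second 8 > SKU-156/second 7 > SKU-109/second 4.
SKU-109/first (26): +2 → 20 left.
SKU-156 first at 25: fill all 6 → 14 left.
Fill SKU-158 first block (6 at 17) → 8 left.
SKU-149 first at 15: only 8 left, fill 8.
Total = 26×2 + 25×6 + 17×6 + 15×8 = 424.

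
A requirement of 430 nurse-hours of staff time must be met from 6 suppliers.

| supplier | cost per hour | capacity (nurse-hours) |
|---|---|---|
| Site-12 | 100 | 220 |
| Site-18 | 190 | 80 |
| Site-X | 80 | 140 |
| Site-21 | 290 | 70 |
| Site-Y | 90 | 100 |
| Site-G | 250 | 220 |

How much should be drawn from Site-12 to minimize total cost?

190

Fill from the cheapest supplier first.
Site-X (80): use full 140 — 290 nurse-hours to go.
Site-Y at 90: take all 100 nurse-hours — 190 still needed.
Site-12 (100): take the remaining 190 — done.
Site-18, Site-G, Site-21: unused.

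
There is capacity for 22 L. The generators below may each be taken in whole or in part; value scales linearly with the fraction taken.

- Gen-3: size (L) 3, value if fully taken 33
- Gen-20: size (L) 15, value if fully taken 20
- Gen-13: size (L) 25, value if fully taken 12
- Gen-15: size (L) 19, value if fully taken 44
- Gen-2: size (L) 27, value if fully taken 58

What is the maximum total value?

Best value per unit of size first: Gen-3 33/3≈11, Gen-15 44/19≈2.32, Gen-2 58/27≈2.15, Gen-20 20/15≈1.33, Gen-13 12/25≈0.48.
All 3 L of Gen-3 fit (value 33) — 19 remain.
Gen-15: take in full, 19 L for value 44 — 0 left.
Total value = 77.

77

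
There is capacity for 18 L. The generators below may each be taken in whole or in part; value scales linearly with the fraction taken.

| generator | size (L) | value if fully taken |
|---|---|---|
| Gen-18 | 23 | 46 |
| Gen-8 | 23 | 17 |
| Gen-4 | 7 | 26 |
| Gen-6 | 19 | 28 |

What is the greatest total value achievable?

Sort by value density: Gen-4 26/7≈3.71, Gen-18 46/23≈2, Gen-6 28/19≈1.47, Gen-8 17/23≈0.739.
Take all of Gen-4 (7 L, value 26) — 11 L left.
Fill the last 11 L with part of Gen-18: 11/23 of it earns 22.
Total value = 48.

48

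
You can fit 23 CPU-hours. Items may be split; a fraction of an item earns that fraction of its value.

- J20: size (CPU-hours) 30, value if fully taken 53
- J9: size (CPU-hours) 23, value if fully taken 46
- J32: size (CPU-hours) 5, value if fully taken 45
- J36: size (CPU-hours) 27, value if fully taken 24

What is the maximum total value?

81

Rank by value-to-size ratio: J32 45/5≈9, J9 46/23≈2, J20 53/30≈1.77, J36 24/27≈0.889.
J32: take in full, 5 CPU-hours for value 45 → 18 left.
18 CPU-hours left: a 18/23 share of J9 gives 46×18/23 = 36.
Total value = 81.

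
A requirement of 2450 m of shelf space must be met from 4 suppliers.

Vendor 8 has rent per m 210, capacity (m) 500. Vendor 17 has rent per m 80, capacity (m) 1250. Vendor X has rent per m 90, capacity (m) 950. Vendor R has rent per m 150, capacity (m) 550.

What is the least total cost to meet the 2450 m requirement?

223000

Fill from the cheapest supplier first.
Take 1250 from Vendor 17 at 80 → need 1200 more.
Take 950 from Vendor X at 90 → need 250 more.
Take 250 from Vendor R at 150 to finish.
Vendor 8: unused.
Cost = 1250×80 + 950×90 + 250×150 = 223000.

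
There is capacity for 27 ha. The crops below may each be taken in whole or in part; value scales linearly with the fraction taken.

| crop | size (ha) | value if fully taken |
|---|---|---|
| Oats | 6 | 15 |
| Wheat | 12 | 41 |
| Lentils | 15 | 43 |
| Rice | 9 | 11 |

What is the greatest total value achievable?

Rank by value-to-size ratio: Wheat 41/12≈3.42, Lentils 43/15≈2.87, Oats 15/6≈2.5, Rice 11/9≈1.22.
All 12 ha of Wheat fit (value 41) → 15 remain.
All 15 ha of Lentils fit (value 43) → 0 remain.
Total value = 84.

84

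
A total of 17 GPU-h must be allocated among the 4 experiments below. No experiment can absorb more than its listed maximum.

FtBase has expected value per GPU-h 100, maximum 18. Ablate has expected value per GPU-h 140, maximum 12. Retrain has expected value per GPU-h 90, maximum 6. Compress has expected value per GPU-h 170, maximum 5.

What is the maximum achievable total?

Highest expected value per GPU-h first: Compress 170 > Ablate 140 > FtBase 100 > Retrain 90.
Give Compress 5 to hit its cap of 5 — 12 left.
Ablate: +12 to 12 (cap) — 0 left.
Total = 140×12 + 170×5 = 2530.

2530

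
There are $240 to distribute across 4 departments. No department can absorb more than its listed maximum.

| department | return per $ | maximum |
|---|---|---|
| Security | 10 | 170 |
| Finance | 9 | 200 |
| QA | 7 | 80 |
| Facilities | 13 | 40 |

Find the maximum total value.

Highest return per $ first: Facilities 13 > Security 10 > Finance 9 > QA 7.
Give Facilities 40 to hit its cap of 40 ; 200 left.
Security takes 170 to reach its cap of 170 ; 30 left.
Only 30 left; Finance takes them to reach 30.
Total = 10×170 + 9×30 + 13×40 = 2490.

2490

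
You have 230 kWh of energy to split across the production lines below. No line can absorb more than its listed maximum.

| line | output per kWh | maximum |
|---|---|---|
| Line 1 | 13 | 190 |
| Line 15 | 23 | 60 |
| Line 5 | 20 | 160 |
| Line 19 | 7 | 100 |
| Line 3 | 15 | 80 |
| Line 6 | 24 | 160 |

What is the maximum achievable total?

5420

Order the production lines by output per kWh: Line 6 24 > Line 15 23 > Line 5 20 > Line 3 15 > Line 1 13 > Line 19 7.
Give Line 6 160 to hit its cap of 160 ; 70 left.
Give Line 15 60 to hit its cap of 60 ; 10 left.
Only 10 left; Line 5 takes them to reach 10.
Total = 23×60 + 20×10 + 24×160 = 5420.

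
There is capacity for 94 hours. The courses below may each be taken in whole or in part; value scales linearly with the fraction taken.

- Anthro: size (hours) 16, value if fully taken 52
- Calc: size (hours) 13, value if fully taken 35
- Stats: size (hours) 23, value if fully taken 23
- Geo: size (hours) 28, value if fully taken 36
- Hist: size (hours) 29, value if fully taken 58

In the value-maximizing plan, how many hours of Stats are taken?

8

Sort by value density: Anthro 52/16≈3.25, Calc 35/13≈2.69, Hist 58/29≈2, Geo 36/28≈1.29, Stats 23/23≈1.
Anthro: take in full, 16 hours for value 52 — 78 left.
Take all of Calc (13 hours, value 35) — 65 hours left.
Hist: take in full, 29 hours for value 58 — 36 left.
Geo: take in full, 28 hours for value 36 — 8 left.
Fill the last 8 hours with part of Stats: 8/23 of it earns 8.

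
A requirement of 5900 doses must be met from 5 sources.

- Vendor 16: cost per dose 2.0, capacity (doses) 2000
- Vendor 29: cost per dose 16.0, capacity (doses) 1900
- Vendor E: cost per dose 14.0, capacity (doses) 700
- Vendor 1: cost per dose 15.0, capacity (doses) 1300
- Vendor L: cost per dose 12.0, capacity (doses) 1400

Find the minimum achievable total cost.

Fill from the cheapest source first.
Vendor 16 (2.0): use full 2000 — 3900 doses to go.
Vendor L (12.0): use full 1400 — 2500 doses to go.
Vendor E at 14.0: take all 700 doses — 1800 still needed.
Vendor 1 at 15.0: take all 1300 doses — 500 still needed.
Vendor 29 (16.0): take the remaining 500 — done.
Cost = 2000×2.0 + 1400×12.0 + 700×14.0 + 1300×15.0 + 500×16.0 = 58100.

58100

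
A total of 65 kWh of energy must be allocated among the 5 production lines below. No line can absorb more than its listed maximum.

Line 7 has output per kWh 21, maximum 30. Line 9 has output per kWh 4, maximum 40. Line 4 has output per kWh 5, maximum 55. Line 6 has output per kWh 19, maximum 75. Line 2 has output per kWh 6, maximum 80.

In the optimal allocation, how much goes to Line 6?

Order the production lines by output per kWh: Line 7 21 > Line 6 19 > Line 2 6 > Line 4 5 > Line 9 4.
Give Line 7 30 to hit its cap of 30 → 35 left.
Line 6: +35 (room for 75) → 35. Pool exhausted.

35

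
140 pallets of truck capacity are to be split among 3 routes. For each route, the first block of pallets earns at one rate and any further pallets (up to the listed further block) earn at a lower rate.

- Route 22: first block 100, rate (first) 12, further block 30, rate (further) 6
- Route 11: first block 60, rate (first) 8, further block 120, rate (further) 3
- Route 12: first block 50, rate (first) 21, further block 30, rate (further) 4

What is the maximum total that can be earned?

Order all 6 blocks by rate: Route 12/T1 21 > Route 22/T1 12 > Route 11/T1 8 > Route 22/T2 6 > Route 12/T2 4 > Route 11/T2 3.
Route 12/T1 (21): +50 ; 90 left.
Route 22/T1: +90 of 100 at 12; pool empty.
Total = 21×50 + 12×90 = 2130.

2130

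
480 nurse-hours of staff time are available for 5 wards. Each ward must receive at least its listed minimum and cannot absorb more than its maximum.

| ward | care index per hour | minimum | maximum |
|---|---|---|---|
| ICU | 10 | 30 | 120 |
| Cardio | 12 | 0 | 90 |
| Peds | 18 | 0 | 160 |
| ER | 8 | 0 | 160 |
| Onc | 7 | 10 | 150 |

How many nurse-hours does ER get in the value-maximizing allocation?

Meeting every minimum uses 30+0+0+0+10 = 40 nurse-hours, leaving 440.
Rank by care index per hour: Peds 18 > Cardio 12 > ICU 10 > ER 8 > Onc 7.
Give Peds 160 more to hit its cap of 160 → 280 left.
Cardio takes 90 more to reach its cap of 90 → 190 left.
ICU takes 90 more to reach its cap of 120 → 100 left.
ER has room for 160 more but only 100 remain, so it gets 100.

100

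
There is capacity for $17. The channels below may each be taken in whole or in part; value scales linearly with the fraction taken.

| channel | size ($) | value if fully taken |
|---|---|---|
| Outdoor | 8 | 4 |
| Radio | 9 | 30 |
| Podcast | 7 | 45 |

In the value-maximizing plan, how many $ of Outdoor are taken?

1

Sort by value density: Podcast 45/7≈6.43, Radio 30/9≈3.33, Outdoor 4/8≈0.5.
All 7 $ of Podcast fit (value 45) — 10 remain.
All 9 $ of Radio fit (value 30) — 1 remain.
Only 1 $ remain; take 1/8 of Outdoor for value 4×1/8 = 0.5.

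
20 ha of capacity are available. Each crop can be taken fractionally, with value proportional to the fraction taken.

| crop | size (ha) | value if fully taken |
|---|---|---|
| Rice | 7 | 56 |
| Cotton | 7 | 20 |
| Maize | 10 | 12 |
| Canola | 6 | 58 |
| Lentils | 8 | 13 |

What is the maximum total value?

Rank by value-to-size ratio: Canola 58/6≈9.67, Rice 56/7≈8, Cotton 20/7≈2.86, Lentils 13/8≈1.62, Maize 12/10≈1.2.
All 6 ha of Canola fit (value 58) ; 14 remain.
Rice: take in full, 7 ha for value 56 ; 7 left.
Take all of Cotton (7 ha, value 20) ; 0 ha left.
Total value = 134.

134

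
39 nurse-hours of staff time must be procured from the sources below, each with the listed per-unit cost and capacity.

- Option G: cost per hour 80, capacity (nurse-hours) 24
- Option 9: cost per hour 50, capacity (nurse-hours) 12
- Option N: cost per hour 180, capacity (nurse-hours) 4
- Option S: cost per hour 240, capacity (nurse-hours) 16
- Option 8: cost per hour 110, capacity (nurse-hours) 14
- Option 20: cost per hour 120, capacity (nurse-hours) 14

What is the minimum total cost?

2850

Fill from the cheapest source first.
Option 9 (50): use full 12 ; 27 nurse-hours to go.
Take 24 from Option G at 80 ; need 3 more.
Take 3 from Option 8 at 110 to finish.
Option 20, Option N, Option S: unused.
Cost = 12×50 + 24×80 + 3×110 = 2850.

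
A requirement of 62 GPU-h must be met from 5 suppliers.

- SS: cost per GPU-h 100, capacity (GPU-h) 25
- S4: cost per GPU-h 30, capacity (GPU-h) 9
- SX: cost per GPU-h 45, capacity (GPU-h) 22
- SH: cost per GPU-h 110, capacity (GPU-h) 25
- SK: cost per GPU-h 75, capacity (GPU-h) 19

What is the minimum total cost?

Cheapest first:
S4 (30): use full 9 ; 53 GPU-h to go.
SX (45): use full 22 ; 31 GPU-h to go.
SK at 75: take all 19 GPU-h ; 12 still needed.
Take 12 from SS at 100 to finish.
SH: unused.
Cost = 9×30 + 22×45 + 19×75 + 12×100 = 3885.

3885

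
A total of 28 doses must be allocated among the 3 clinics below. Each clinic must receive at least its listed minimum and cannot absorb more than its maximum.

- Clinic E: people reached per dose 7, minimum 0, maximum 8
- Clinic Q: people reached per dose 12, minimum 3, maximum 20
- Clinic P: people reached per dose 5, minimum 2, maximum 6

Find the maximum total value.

Meeting every minimum uses 0+3+2 = 5 doses, leaving 23.
Highest people reached per dose first: Clinic Q 12 > Clinic E 7 > Clinic P 5.
Clinic Q takes 17 more to reach its cap of 20 → 6 left.
Clinic E has room for 8 more but only 6 remain, so it gets 6.
Total = 7×6 + 12×20 + 5×2 = 292.

292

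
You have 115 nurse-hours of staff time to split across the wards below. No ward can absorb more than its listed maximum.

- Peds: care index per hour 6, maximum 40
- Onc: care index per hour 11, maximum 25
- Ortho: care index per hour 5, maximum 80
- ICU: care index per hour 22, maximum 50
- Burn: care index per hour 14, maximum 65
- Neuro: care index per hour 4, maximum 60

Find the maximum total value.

2010

Highest care index per hour first: ICU 22 > Burn 14 > Onc 11 > Peds 6 > Ortho 5 > Neuro 4.
ICU: +50 to 50 (cap) — 65 left.
Burn takes 65 to reach its cap of 65 — 0 left.
Total = 22×50 + 14×65 = 2010.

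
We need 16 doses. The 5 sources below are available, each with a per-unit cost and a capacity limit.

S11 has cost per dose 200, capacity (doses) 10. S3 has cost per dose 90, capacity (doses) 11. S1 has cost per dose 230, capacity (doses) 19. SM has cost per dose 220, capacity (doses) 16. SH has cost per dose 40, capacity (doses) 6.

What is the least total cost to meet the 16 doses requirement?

Fill from the cheapest source first.
SH at 40: take all 6 doses — 10 still needed.
Take 10 from S3 at 90 to finish.
S11, SM, S1: unused.
Cost = 6×40 + 10×90 = 1140.

1140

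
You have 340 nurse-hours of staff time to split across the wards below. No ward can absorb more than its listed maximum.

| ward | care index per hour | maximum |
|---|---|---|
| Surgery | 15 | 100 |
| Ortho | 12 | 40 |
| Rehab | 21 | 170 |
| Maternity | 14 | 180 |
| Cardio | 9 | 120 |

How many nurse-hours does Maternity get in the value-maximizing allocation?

70

Highest care index per hour first: Rehab 21 > Surgery 15 > Maternity 14 > Ortho 12 > Cardio 9.
Give Rehab 170 to hit its cap of 170 → 170 left.
Surgery: +100 to 100 (cap) → 70 left.
Maternity has room for 180 but only 70 remain, so it gets 70.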